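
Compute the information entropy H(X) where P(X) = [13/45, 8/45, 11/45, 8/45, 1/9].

H(X) = -Σ p(x) log₂ p(x)
  -13/45 × log₂(13/45) = 0.5175
  -8/45 × log₂(8/45) = 0.4430
  -11/45 × log₂(11/45) = 0.4968
  -8/45 × log₂(8/45) = 0.4430
  -1/9 × log₂(1/9) = 0.3522
H(X) = 2.2525 bits


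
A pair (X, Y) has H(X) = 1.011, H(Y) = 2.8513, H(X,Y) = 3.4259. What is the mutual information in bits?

I(X;Y) = H(X) + H(Y) - H(X,Y)
I(X;Y) = 1.011 + 2.8513 - 3.4259 = 0.4364 bits


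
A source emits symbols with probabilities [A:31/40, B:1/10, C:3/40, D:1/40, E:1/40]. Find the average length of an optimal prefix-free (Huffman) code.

Huffman tree construction:
Combine smallest probabilities repeatedly
Resulting codes:
  A: 1 (length 1)
  B: 00 (length 2)
  C: 011 (length 3)
  D: 0100 (length 4)
  E: 0101 (length 4)
Average length = Σ p(s) × length(s) = 1.4000 bits


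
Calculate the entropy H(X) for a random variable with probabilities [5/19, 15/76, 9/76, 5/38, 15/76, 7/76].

H(X) = -Σ p(x) log₂ p(x)
  -5/19 × log₂(5/19) = 0.5068
  -15/76 × log₂(15/76) = 0.4620
  -9/76 × log₂(9/76) = 0.3645
  -5/38 × log₂(5/38) = 0.3850
  -15/76 × log₂(15/76) = 0.4620
  -7/76 × log₂(7/76) = 0.3169
H(X) = 2.4973 bits


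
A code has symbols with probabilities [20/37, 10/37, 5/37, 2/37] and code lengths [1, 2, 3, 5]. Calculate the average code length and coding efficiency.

Average length L = Σ p_i × l_i = 1.7568 bits
Entropy H = 1.6076 bits
Efficiency η = H/L × 100% = 91.51%


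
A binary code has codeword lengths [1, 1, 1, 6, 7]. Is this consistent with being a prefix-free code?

Kraft inequality: Σ 2^(-l_i) ≤ 1 for prefix-free code
Calculating: 2^(-1) + 2^(-1) + 2^(-1) + 2^(-6) + 2^(-7)
= 0.5 + 0.5 + 0.5 + 0.015625 + 0.0078125
= 1.5234
Since 1.5234 > 1, prefix-free code does not exist


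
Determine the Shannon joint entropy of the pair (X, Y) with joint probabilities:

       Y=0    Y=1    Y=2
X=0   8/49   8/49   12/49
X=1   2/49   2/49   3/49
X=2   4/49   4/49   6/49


H(X,Y) = -Σ p(x,y) log₂ p(x,y)
  p(0,0)=8/49: -0.1633 × log₂(0.1633) = 0.4269
  p(0,1)=8/49: -0.1633 × log₂(0.1633) = 0.4269
  p(0,2)=12/49: -0.2449 × log₂(0.2449) = 0.4971
  p(1,0)=2/49: -0.0408 × log₂(0.0408) = 0.1884
  p(1,1)=2/49: -0.0408 × log₂(0.0408) = 0.1884
  p(1,2)=3/49: -0.0612 × log₂(0.0612) = 0.2467
  p(2,0)=4/49: -0.0816 × log₂(0.0816) = 0.2951
  p(2,1)=4/49: -0.0816 × log₂(0.0816) = 0.2951
  p(2,2)=6/49: -0.1224 × log₂(0.1224) = 0.3710
H(X,Y) = 2.9354 bits


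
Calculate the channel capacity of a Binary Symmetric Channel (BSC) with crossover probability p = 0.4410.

For BSC with error probability p:
C = 1 - H(p) where H(p) is binary entropy
H(0.4410) = -0.4410 × log₂(0.4410) - 0.5590 × log₂(0.5590)
H(p) = 0.9899
C = 1 - 0.9899 = 0.0101 bits/use


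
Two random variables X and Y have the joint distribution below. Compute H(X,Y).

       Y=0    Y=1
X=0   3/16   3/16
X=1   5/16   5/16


H(X,Y) = -Σ p(x,y) log₂ p(x,y)
  p(0,0)=3/16: -0.1875 × log₂(0.1875) = 0.4528
  p(0,1)=3/16: -0.1875 × log₂(0.1875) = 0.4528
  p(1,0)=5/16: -0.3125 × log₂(0.3125) = 0.5244
  p(1,1)=5/16: -0.3125 × log₂(0.3125) = 0.5244
H(X,Y) = 1.9544 bits


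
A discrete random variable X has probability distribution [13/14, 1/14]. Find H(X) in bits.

H(X) = -Σ p(x) log₂ p(x)
  -13/14 × log₂(13/14) = 0.0993
  -1/14 × log₂(1/14) = 0.2720
H(X) = 0.3712 bits


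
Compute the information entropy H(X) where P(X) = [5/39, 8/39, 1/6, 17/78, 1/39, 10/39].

H(X) = -Σ p(x) log₂ p(x)
  -5/39 × log₂(5/39) = 0.3799
  -8/39 × log₂(8/39) = 0.4688
  -1/6 × log₂(1/6) = 0.4308
  -17/78 × log₂(17/78) = 0.4790
  -1/39 × log₂(1/39) = 0.1355
  -10/39 × log₂(10/39) = 0.5035
H(X) = 2.3976 bits


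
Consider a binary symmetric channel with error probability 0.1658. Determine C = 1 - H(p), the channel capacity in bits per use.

For BSC with error probability p:
C = 1 - H(p) where H(p) is binary entropy
H(0.1658) = -0.1658 × log₂(0.1658) - 0.8342 × log₂(0.8342)
H(p) = 0.6480
C = 1 - 0.6480 = 0.3520 bits/use


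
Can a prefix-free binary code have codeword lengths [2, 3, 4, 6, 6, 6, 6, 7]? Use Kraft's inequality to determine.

Kraft inequality: Σ 2^(-l_i) ≤ 1 for prefix-free code
Calculating: 2^(-2) + 2^(-3) + 2^(-4) + 2^(-6) + 2^(-6) + 2^(-6) + 2^(-6) + 2^(-7)
= 0.25 + 0.125 + 0.0625 + 0.015625 + 0.015625 + 0.015625 + 0.015625 + 0.0078125
= 0.5078
Since 0.5078 ≤ 1, prefix-free code exists


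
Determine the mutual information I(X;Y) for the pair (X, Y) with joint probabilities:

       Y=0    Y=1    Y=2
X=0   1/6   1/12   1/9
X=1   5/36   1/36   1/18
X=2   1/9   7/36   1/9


H(X) = 1.5391, H(Y) = 1.5622, H(X,Y) = 3.0164
I(X;Y) = H(X) + H(Y) - H(X,Y) = 0.0849 bits


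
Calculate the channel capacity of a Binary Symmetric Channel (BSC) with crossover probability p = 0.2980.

For BSC with error probability p:
C = 1 - H(p) where H(p) is binary entropy
H(0.2980) = -0.2980 × log₂(0.2980) - 0.7020 × log₂(0.7020)
H(p) = 0.8788
C = 1 - 0.8788 = 0.1212 bits/use


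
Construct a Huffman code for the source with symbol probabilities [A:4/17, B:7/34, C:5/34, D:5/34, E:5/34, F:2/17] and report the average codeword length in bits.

Huffman tree construction:
Combine smallest probabilities repeatedly
Resulting codes:
  A: 01 (length 2)
  B: 00 (length 2)
  C: 101 (length 3)
  D: 110 (length 3)
  E: 111 (length 3)
  F: 100 (length 3)
Average length = Σ p(s) × length(s) = 2.5588 bits


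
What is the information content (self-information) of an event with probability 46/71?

Information content I(x) = -log₂(p(x))
I = -log₂(46/71) = -log₂(0.6479)
I = 0.6262 bits


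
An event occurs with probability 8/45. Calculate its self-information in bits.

Information content I(x) = -log₂(p(x))
I = -log₂(8/45) = -log₂(0.1778)
I = 2.4919 bits


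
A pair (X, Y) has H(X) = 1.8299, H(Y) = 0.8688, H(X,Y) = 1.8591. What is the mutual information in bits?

I(X;Y) = H(X) + H(Y) - H(X,Y)
I(X;Y) = 1.8299 + 0.8688 - 1.8591 = 0.8396 bits


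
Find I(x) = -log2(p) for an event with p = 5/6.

Information content I(x) = -log₂(p(x))
I = -log₂(5/6) = -log₂(0.8333)
I = 0.2630 bits


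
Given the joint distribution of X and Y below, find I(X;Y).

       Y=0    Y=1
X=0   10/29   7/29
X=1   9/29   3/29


H(X) = 0.9784, H(Y) = 0.9294, H(X,Y) = 1.8871
I(X;Y) = H(X) + H(Y) - H(X,Y) = 0.0207 bits


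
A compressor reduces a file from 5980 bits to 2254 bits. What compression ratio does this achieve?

Compression ratio = Original / Compressed
= 5980 / 2254 = 2.65:1


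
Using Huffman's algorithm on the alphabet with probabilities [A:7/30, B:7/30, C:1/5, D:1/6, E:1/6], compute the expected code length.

Huffman tree construction:
Combine smallest probabilities repeatedly
Resulting codes:
  A: 01 (length 2)
  B: 10 (length 2)
  C: 00 (length 2)
  D: 110 (length 3)
  E: 111 (length 3)
Average length = Σ p(s) × length(s) = 2.3333 bits


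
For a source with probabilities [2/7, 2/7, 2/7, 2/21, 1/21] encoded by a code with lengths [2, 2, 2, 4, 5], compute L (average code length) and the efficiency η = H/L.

Average length L = Σ p_i × l_i = 2.3333 bits
Entropy H = 2.0814 bits
Efficiency η = H/L × 100% = 89.20%


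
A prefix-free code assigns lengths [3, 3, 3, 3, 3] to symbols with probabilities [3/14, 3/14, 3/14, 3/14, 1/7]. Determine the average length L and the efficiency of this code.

Average length L = Σ p_i × l_i = 3.0000 bits
Entropy H = 2.3060 bits
Efficiency η = H/L × 100% = 76.87%


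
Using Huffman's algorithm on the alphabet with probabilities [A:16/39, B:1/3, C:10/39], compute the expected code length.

Huffman tree construction:
Combine smallest probabilities repeatedly
Resulting codes:
  A: 0 (length 1)
  B: 11 (length 2)
  C: 10 (length 2)
Average length = Σ p(s) × length(s) = 1.5897 bits


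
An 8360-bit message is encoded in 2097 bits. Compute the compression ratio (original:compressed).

Compression ratio = Original / Compressed
= 8360 / 2097 = 3.99:1


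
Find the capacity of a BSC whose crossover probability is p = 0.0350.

For BSC with error probability p:
C = 1 - H(p) where H(p) is binary entropy
H(0.0350) = -0.0350 × log₂(0.0350) - 0.9650 × log₂(0.9650)
H(p) = 0.2189
C = 1 - 0.2189 = 0.7811 bits/use


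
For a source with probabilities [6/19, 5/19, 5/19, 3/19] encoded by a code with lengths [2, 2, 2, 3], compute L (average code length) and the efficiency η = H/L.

Average length L = Σ p_i × l_i = 2.1579 bits
Entropy H = 1.9593 bits
Efficiency η = H/L × 100% = 90.80%


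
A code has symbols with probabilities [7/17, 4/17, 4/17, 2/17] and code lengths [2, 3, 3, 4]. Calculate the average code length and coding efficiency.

Average length L = Σ p_i × l_i = 2.7059 bits
Entropy H = 1.8727 bits
Efficiency η = H/L × 100% = 69.21%


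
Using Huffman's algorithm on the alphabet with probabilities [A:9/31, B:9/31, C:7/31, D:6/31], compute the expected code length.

Huffman tree construction:
Combine smallest probabilities repeatedly
Resulting codes:
  A: 10 (length 2)
  B: 11 (length 2)
  C: 01 (length 2)
  D: 00 (length 2)
Average length = Σ p(s) × length(s) = 2.0000 bits


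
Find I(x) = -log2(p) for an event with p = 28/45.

Information content I(x) = -log₂(p(x))
I = -log₂(28/45) = -log₂(0.6222)
I = 0.6845 bits


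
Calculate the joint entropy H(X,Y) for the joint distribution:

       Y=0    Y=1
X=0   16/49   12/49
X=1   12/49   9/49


H(X,Y) = -Σ p(x,y) log₂ p(x,y)
  p(0,0)=16/49: -0.3265 × log₂(0.3265) = 0.5273
  p(0,1)=12/49: -0.2449 × log₂(0.2449) = 0.4971
  p(1,0)=12/49: -0.2449 × log₂(0.2449) = 0.4971
  p(1,1)=9/49: -0.1837 × log₂(0.1837) = 0.4490
H(X,Y) = 1.9705 bits


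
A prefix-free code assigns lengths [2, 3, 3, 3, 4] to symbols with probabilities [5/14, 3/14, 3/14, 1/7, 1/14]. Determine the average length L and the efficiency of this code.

Average length L = Σ p_i × l_i = 2.7143 bits
Entropy H = 2.1560 bits
Efficiency η = H/L × 100% = 79.43%


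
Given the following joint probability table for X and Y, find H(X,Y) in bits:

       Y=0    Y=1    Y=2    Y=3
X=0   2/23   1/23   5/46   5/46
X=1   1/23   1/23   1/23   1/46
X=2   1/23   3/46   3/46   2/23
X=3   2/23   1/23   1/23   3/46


H(X,Y) = -Σ p(x,y) log₂ p(x,y)
  p(0,0)=2/23: -0.0870 × log₂(0.0870) = 0.3064
  p(0,1)=1/23: -0.0435 × log₂(0.0435) = 0.1967
  p(0,2)=5/46: -0.1087 × log₂(0.1087) = 0.3480
  p(0,3)=5/46: -0.1087 × log₂(0.1087) = 0.3480
  p(1,0)=1/23: -0.0435 × log₂(0.0435) = 0.1967
  p(1,1)=1/23: -0.0435 × log₂(0.0435) = 0.1967
  p(1,2)=1/23: -0.0435 × log₂(0.0435) = 0.1967
  p(1,3)=1/46: -0.0217 × log₂(0.0217) = 0.1201
  p(2,0)=1/23: -0.0435 × log₂(0.0435) = 0.1967
  p(2,1)=3/46: -0.0652 × log₂(0.0652) = 0.2569
  p(2,2)=3/46: -0.0652 × log₂(0.0652) = 0.2569
  p(2,3)=2/23: -0.0870 × log₂(0.0870) = 0.3064
  p(3,0)=2/23: -0.0870 × log₂(0.0870) = 0.3064
  p(3,1)=1/23: -0.0435 × log₂(0.0435) = 0.1967
  p(3,2)=1/23: -0.0435 × log₂(0.0435) = 0.1967
  p(3,3)=3/46: -0.0652 × log₂(0.0652) = 0.2569
H(X,Y) = 3.8826 bits


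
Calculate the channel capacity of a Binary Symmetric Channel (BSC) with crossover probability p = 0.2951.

For BSC with error probability p:
C = 1 - H(p) where H(p) is binary entropy
H(0.2951) = -0.2951 × log₂(0.2951) - 0.7049 × log₂(0.7049)
H(p) = 0.8752
C = 1 - 0.8752 = 0.1248 bits/use


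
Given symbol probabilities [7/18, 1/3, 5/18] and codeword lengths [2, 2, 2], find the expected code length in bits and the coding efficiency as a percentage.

Average length L = Σ p_i × l_i = 2.0000 bits
Entropy H = 1.5715 bits
Efficiency η = H/L × 100% = 78.58%


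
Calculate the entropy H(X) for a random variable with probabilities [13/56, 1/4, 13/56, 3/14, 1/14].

H(X) = -Σ p(x) log₂ p(x)
  -13/56 × log₂(13/56) = 0.4891
  -1/4 × log₂(1/4) = 0.5000
  -13/56 × log₂(13/56) = 0.4891
  -3/14 × log₂(3/14) = 0.4762
  -1/14 × log₂(1/14) = 0.2720
H(X) = 2.2264 bits


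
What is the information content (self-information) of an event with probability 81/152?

Information content I(x) = -log₂(p(x))
I = -log₂(81/152) = -log₂(0.5329)
I = 0.9081 bits


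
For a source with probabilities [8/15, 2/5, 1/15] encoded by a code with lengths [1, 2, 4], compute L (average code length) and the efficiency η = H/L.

Average length L = Σ p_i × l_i = 1.6000 bits
Entropy H = 1.2729 bits
Efficiency η = H/L × 100% = 79.56%


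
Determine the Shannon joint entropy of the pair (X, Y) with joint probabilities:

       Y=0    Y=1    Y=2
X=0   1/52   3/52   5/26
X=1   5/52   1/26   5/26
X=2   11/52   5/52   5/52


H(X,Y) = -Σ p(x,y) log₂ p(x,y)
  p(0,0)=1/52: -0.0192 × log₂(0.0192) = 0.1096
  p(0,1)=3/52: -0.0577 × log₂(0.0577) = 0.2374
  p(0,2)=5/26: -0.1923 × log₂(0.1923) = 0.4574
  p(1,0)=5/52: -0.0962 × log₂(0.0962) = 0.3249
  p(1,1)=1/26: -0.0385 × log₂(0.0385) = 0.1808
  p(1,2)=5/26: -0.1923 × log₂(0.1923) = 0.4574
  p(2,0)=11/52: -0.2115 × log₂(0.2115) = 0.4741
  p(2,1)=5/52: -0.0962 × log₂(0.0962) = 0.3249
  p(2,2)=5/52: -0.0962 × log₂(0.0962) = 0.3249
H(X,Y) = 2.8913 bits


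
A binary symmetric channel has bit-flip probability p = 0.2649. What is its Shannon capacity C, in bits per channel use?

For BSC with error probability p:
C = 1 - H(p) where H(p) is binary entropy
H(0.2649) = -0.2649 × log₂(0.2649) - 0.7351 × log₂(0.7351)
H(p) = 0.8341
C = 1 - 0.8341 = 0.1659 bits/use


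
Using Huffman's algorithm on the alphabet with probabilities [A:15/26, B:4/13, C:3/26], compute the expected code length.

Huffman tree construction:
Combine smallest probabilities repeatedly
Resulting codes:
  A: 1 (length 1)
  B: 01 (length 2)
  C: 00 (length 2)
Average length = Σ p(s) × length(s) = 1.4231 bits


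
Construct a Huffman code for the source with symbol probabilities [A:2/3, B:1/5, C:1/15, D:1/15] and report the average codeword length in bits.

Huffman tree construction:
Combine smallest probabilities repeatedly
Resulting codes:
  A: 1 (length 1)
  B: 01 (length 2)
  C: 000 (length 3)
  D: 001 (length 3)
Average length = Σ p(s) × length(s) = 1.4667 bits


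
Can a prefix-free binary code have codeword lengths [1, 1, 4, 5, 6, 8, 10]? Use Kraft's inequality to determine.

Kraft inequality: Σ 2^(-l_i) ≤ 1 for prefix-free code
Calculating: 2^(-1) + 2^(-1) + 2^(-4) + 2^(-5) + 2^(-6) + 2^(-8) + 2^(-10)
= 0.5 + 0.5 + 0.0625 + 0.03125 + 0.015625 + 0.00390625 + 0.0009765625
= 1.1143
Since 1.1143 > 1, prefix-free code does not exist


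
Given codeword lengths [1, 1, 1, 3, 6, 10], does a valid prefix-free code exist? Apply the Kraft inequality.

Kraft inequality: Σ 2^(-l_i) ≤ 1 for prefix-free code
Calculating: 2^(-1) + 2^(-1) + 2^(-1) + 2^(-3) + 2^(-6) + 2^(-10)
= 0.5 + 0.5 + 0.5 + 0.125 + 0.015625 + 0.0009765625
= 1.6416
Since 1.6416 > 1, prefix-free code does not exist


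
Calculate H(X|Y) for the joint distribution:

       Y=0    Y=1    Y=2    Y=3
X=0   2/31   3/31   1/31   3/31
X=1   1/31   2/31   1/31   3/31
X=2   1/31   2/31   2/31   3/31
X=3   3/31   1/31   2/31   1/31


H(X|Y) = Σ_y p(y) H(X|Y=y)
  p(Y=0) = 7/31, H(X|Y=0) = 1.8424
  p(Y=1) = 8/31, H(X|Y=1) = 1.9056
  p(Y=2) = 6/31, H(X|Y=2) = 1.9183
  p(Y=3) = 10/31, H(X|Y=3) = 1.8955
H(X|Y) = 0.2258×1.8424 + 0.2581×1.9056 + 0.1935×1.9183 + 0.3226×1.8955 = 1.8905 bits


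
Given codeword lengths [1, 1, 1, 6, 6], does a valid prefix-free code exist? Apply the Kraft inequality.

Kraft inequality: Σ 2^(-l_i) ≤ 1 for prefix-free code
Calculating: 2^(-1) + 2^(-1) + 2^(-1) + 2^(-6) + 2^(-6)
= 0.5 + 0.5 + 0.5 + 0.015625 + 0.015625
= 1.5312
Since 1.5312 > 1, prefix-free code does not exist


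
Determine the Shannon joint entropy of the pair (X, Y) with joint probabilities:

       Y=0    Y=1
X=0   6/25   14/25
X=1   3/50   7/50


H(X,Y) = -Σ p(x,y) log₂ p(x,y)
  p(0,0)=6/25: -0.2400 × log₂(0.2400) = 0.4941
  p(0,1)=14/25: -0.5600 × log₂(0.5600) = 0.4684
  p(1,0)=3/50: -0.0600 × log₂(0.0600) = 0.2435
  p(1,1)=7/50: -0.1400 × log₂(0.1400) = 0.3971
H(X,Y) = 1.6032 bits


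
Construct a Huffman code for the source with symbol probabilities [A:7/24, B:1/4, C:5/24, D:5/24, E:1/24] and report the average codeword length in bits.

Huffman tree construction:
Combine smallest probabilities repeatedly
Resulting codes:
  A: 11 (length 2)
  B: 01 (length 2)
  C: 101 (length 3)
  D: 00 (length 2)
  E: 100 (length 3)
Average length = Σ p(s) × length(s) = 2.2500 bits


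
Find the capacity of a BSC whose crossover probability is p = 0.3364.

For BSC with error probability p:
C = 1 - H(p) where H(p) is binary entropy
H(0.3364) = -0.3364 × log₂(0.3364) - 0.6636 × log₂(0.6636)
H(p) = 0.9213
C = 1 - 0.9213 = 0.0787 bits/use


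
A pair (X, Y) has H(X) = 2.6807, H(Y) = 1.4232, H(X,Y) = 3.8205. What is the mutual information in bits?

I(X;Y) = H(X) + H(Y) - H(X,Y)
I(X;Y) = 2.6807 + 1.4232 - 3.8205 = 0.2834 bits


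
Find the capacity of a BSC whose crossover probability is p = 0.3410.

For BSC with error probability p:
C = 1 - H(p) where H(p) is binary entropy
H(0.3410) = -0.3410 × log₂(0.3410) - 0.6590 × log₂(0.6590)
H(p) = 0.9258
C = 1 - 0.9258 = 0.0742 bits/use


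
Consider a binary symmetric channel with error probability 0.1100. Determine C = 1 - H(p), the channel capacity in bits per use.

For BSC with error probability p:
C = 1 - H(p) where H(p) is binary entropy
H(0.1100) = -0.1100 × log₂(0.1100) - 0.8900 × log₂(0.8900)
H(p) = 0.4999
C = 1 - 0.4999 = 0.5001 bits/use


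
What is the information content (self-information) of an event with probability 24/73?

Information content I(x) = -log₂(p(x))
I = -log₂(24/73) = -log₂(0.3288)
I = 1.6049 bits


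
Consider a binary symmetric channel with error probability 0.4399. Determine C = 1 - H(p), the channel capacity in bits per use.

For BSC with error probability p:
C = 1 - H(p) where H(p) is binary entropy
H(0.4399) = -0.4399 × log₂(0.4399) - 0.5601 × log₂(0.5601)
H(p) = 0.9896
C = 1 - 0.9896 = 0.0104 bits/use


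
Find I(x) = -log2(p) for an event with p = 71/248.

Information content I(x) = -log₂(p(x))
I = -log₂(71/248) = -log₂(0.2863)
I = 1.8044 bits


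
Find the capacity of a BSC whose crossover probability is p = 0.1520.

For BSC with error probability p:
C = 1 - H(p) where H(p) is binary entropy
H(0.1520) = -0.1520 × log₂(0.1520) - 0.8480 × log₂(0.8480)
H(p) = 0.6148
C = 1 - 0.6148 = 0.3852 bits/use


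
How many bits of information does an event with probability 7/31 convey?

Information content I(x) = -log₂(p(x))
I = -log₂(7/31) = -log₂(0.2258)
I = 2.1468 bits


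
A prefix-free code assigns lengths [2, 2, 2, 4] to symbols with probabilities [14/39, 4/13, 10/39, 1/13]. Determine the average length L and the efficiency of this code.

Average length L = Σ p_i × l_i = 2.1538 bits
Entropy H = 1.8419 bits
Efficiency η = H/L × 100% = 85.52%


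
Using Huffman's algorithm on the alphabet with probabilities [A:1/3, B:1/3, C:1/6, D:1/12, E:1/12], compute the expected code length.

Huffman tree construction:
Combine smallest probabilities repeatedly
Resulting codes:
  A: 10 (length 2)
  B: 11 (length 2)
  C: 00 (length 2)
  D: 010 (length 3)
  E: 011 (length 3)
Average length = Σ p(s) × length(s) = 2.1667 bits


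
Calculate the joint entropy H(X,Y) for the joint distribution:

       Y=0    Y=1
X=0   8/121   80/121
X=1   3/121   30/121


H(X,Y) = -Σ p(x,y) log₂ p(x,y)
  p(0,0)=8/121: -0.0661 × log₂(0.0661) = 0.2591
  p(0,1)=80/121: -0.6612 × log₂(0.6612) = 0.3947
  p(1,0)=3/121: -0.0248 × log₂(0.0248) = 0.1322
  p(1,1)=30/121: -0.2479 × log₂(0.2479) = 0.4988
H(X,Y) = 1.2848 bits


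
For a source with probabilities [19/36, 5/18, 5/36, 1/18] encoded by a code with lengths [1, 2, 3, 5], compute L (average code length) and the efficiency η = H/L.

Average length L = Σ p_i × l_i = 1.7778 bits
Entropy H = 1.6272 bits
Efficiency η = H/L × 100% = 91.53%


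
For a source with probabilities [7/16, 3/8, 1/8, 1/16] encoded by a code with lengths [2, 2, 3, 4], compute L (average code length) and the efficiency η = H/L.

Average length L = Σ p_i × l_i = 2.2500 bits
Entropy H = 1.6774 bits
Efficiency η = H/L × 100% = 74.55%


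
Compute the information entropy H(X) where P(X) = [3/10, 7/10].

H(X) = -Σ p(x) log₂ p(x)
  -3/10 × log₂(3/10) = 0.5211
  -7/10 × log₂(7/10) = 0.3602
H(X) = 0.8813 bits


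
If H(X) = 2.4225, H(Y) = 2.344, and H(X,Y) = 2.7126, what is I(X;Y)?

I(X;Y) = H(X) + H(Y) - H(X,Y)
I(X;Y) = 2.4225 + 2.344 - 2.7126 = 2.0539 bits


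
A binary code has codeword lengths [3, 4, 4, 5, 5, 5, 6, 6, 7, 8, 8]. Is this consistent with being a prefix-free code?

Kraft inequality: Σ 2^(-l_i) ≤ 1 for prefix-free code
Calculating: 2^(-3) + 2^(-4) + 2^(-4) + 2^(-5) + 2^(-5) + 2^(-5) + 2^(-6) + 2^(-6) + 2^(-7) + 2^(-8) + 2^(-8)
= 0.125 + 0.0625 + 0.0625 + 0.03125 + 0.03125 + 0.03125 + 0.015625 + 0.015625 + 0.0078125 + 0.00390625 + 0.00390625
= 0.3906
Since 0.3906 ≤ 1, prefix-free code exists


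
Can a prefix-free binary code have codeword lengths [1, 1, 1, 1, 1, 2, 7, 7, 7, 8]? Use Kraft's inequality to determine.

Kraft inequality: Σ 2^(-l_i) ≤ 1 for prefix-free code
Calculating: 2^(-1) + 2^(-1) + 2^(-1) + 2^(-1) + 2^(-1) + 2^(-2) + 2^(-7) + 2^(-7) + 2^(-7) + 2^(-8)
= 0.5 + 0.5 + 0.5 + 0.5 + 0.5 + 0.25 + 0.0078125 + 0.0078125 + 0.0078125 + 0.00390625
= 2.7773
Since 2.7773 > 1, prefix-free code does not exist


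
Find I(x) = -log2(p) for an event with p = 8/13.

Information content I(x) = -log₂(p(x))
I = -log₂(8/13) = -log₂(0.6154)
I = 0.7004 bits


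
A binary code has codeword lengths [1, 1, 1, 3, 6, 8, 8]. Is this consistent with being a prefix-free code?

Kraft inequality: Σ 2^(-l_i) ≤ 1 for prefix-free code
Calculating: 2^(-1) + 2^(-1) + 2^(-1) + 2^(-3) + 2^(-6) + 2^(-8) + 2^(-8)
= 0.5 + 0.5 + 0.5 + 0.125 + 0.015625 + 0.00390625 + 0.00390625
= 1.6484
Since 1.6484 > 1, prefix-free code does not exist


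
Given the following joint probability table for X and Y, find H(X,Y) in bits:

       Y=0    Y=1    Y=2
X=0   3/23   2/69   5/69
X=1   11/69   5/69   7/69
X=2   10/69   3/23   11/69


H(X,Y) = -Σ p(x,y) log₂ p(x,y)
  p(0,0)=3/23: -0.1304 × log₂(0.1304) = 0.3833
  p(0,1)=2/69: -0.0290 × log₂(0.0290) = 0.1481
  p(0,2)=5/69: -0.0725 × log₂(0.0725) = 0.2744
  p(1,0)=11/69: -0.1594 × log₂(0.1594) = 0.4223
  p(1,1)=5/69: -0.0725 × log₂(0.0725) = 0.2744
  p(1,2)=7/69: -0.1014 × log₂(0.1014) = 0.3349
  p(2,0)=10/69: -0.1449 × log₂(0.1449) = 0.4039
  p(2,1)=3/23: -0.1304 × log₂(0.1304) = 0.3833
  p(2,2)=11/69: -0.1594 × log₂(0.1594) = 0.4223
H(X,Y) = 3.0468 bits


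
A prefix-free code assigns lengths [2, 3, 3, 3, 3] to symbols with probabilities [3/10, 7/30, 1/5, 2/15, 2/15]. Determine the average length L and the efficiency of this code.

Average length L = Σ p_i × l_i = 2.7000 bits
Entropy H = 2.2505 bits
Efficiency η = H/L × 100% = 83.35%


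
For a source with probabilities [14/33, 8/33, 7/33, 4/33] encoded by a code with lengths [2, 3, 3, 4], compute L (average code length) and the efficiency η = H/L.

Average length L = Σ p_i × l_i = 2.6970 bits
Entropy H = 1.8640 bits
Efficiency η = H/L × 100% = 69.11%


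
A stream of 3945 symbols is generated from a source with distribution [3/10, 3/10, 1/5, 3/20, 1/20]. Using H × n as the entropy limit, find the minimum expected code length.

Entropy H = 2.1332 bits/symbol
Minimum bits = H × n = 2.1332 × 3945
= 8415.50 bits


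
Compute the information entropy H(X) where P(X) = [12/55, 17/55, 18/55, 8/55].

H(X) = -Σ p(x) log₂ p(x)
  -12/55 × log₂(12/55) = 0.4792
  -17/55 × log₂(17/55) = 0.5236
  -18/55 × log₂(18/55) = 0.5274
  -8/55 × log₂(8/55) = 0.4046
H(X) = 1.9347 bits


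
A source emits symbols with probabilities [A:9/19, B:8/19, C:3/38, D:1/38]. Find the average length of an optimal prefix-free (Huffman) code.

Huffman tree construction:
Combine smallest probabilities repeatedly
Resulting codes:
  A: 0 (length 1)
  B: 11 (length 2)
  C: 101 (length 3)
  D: 100 (length 3)
Average length = Σ p(s) × length(s) = 1.6316 bits


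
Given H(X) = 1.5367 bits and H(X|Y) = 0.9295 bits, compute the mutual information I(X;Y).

I(X;Y) = H(X) - H(X|Y)
I(X;Y) = 1.5367 - 0.9295 = 0.6072 bits


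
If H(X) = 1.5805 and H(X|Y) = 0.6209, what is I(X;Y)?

I(X;Y) = H(X) - H(X|Y)
I(X;Y) = 1.5805 - 0.6209 = 0.9596 bits


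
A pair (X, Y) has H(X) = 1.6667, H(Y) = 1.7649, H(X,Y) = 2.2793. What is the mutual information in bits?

I(X;Y) = H(X) + H(Y) - H(X,Y)
I(X;Y) = 1.6667 + 1.7649 - 2.2793 = 1.1523 bits


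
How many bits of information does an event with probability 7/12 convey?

Information content I(x) = -log₂(p(x))
I = -log₂(7/12) = -log₂(0.5833)
I = 0.7776 bits


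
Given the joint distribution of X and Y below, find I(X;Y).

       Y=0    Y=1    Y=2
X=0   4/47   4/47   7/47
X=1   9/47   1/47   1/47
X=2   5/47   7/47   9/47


H(X) = 1.5355, H(Y) = 1.5638, H(X,Y) = 2.9169
I(X;Y) = H(X) + H(Y) - H(X,Y) = 0.1825 bits


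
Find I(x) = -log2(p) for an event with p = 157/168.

Information content I(x) = -log₂(p(x))
I = -log₂(157/168) = -log₂(0.9345)
I = 0.0977 bits


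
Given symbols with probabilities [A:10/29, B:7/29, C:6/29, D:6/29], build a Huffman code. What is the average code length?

Huffman tree construction:
Combine smallest probabilities repeatedly
Resulting codes:
  A: 11 (length 2)
  B: 10 (length 2)
  C: 00 (length 2)
  D: 01 (length 2)
Average length = Σ p(s) × length(s) = 2.0000 bits


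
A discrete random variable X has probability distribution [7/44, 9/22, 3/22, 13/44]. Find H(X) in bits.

H(X) = -Σ p(x) log₂ p(x)
  -7/44 × log₂(7/44) = 0.4219
  -9/22 × log₂(9/22) = 0.5275
  -3/22 × log₂(3/22) = 0.3920
  -13/44 × log₂(13/44) = 0.5197
H(X) = 1.8611 bits


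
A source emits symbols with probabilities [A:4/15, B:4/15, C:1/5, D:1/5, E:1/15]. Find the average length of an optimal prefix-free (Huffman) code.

Huffman tree construction:
Combine smallest probabilities repeatedly
Resulting codes:
  A: 01 (length 2)
  B: 10 (length 2)
  C: 111 (length 3)
  D: 00 (length 2)
  E: 110 (length 3)
Average length = Σ p(s) × length(s) = 2.2667 bits


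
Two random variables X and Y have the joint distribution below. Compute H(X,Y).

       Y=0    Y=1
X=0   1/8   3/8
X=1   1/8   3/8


H(X,Y) = -Σ p(x,y) log₂ p(x,y)
  p(0,0)=1/8: -0.1250 × log₂(0.1250) = 0.3750
  p(0,1)=3/8: -0.3750 × log₂(0.3750) = 0.5306
  p(1,0)=1/8: -0.1250 × log₂(0.1250) = 0.3750
  p(1,1)=3/8: -0.3750 × log₂(0.3750) = 0.5306
H(X,Y) = 1.8113 bits


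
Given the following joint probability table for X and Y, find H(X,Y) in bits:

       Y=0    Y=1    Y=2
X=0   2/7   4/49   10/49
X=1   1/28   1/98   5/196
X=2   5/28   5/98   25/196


H(X,Y) = -Σ p(x,y) log₂ p(x,y)
  p(0,0)=2/7: -0.2857 × log₂(0.2857) = 0.5164
  p(0,1)=4/49: -0.0816 × log₂(0.0816) = 0.2951
  p(0,2)=10/49: -0.2041 × log₂(0.2041) = 0.4679
  p(1,0)=1/28: -0.0357 × log₂(0.0357) = 0.1717
  p(1,1)=1/98: -0.0102 × log₂(0.0102) = 0.0675
  p(1,2)=5/196: -0.0255 × log₂(0.0255) = 0.1350
  p(2,0)=5/28: -0.1786 × log₂(0.1786) = 0.4438
  p(2,1)=5/98: -0.0510 × log₂(0.0510) = 0.2190
  p(2,2)=25/196: -0.1276 × log₂(0.1276) = 0.3789
H(X,Y) = 2.6954 bits


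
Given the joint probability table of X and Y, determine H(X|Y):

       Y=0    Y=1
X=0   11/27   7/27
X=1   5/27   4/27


H(X|Y) = Σ_y p(y) H(X|Y=y)
  p(Y=0) = 16/27, H(X|Y=0) = 0.8960
  p(Y=1) = 11/27, H(X|Y=1) = 0.9457
H(X|Y) = 0.5926×0.8960 + 0.4074×0.9457 = 0.9163 bits


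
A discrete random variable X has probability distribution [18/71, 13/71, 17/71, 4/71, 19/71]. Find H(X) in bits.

H(X) = -Σ p(x) log₂ p(x)
  -18/71 × log₂(18/71) = 0.5019
  -13/71 × log₂(13/71) = 0.4485
  -17/71 × log₂(17/71) = 0.4938
  -4/71 × log₂(4/71) = 0.2338
  -19/71 × log₂(19/71) = 0.5089
H(X) = 2.1869 bits


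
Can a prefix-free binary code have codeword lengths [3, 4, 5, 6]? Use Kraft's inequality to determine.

Kraft inequality: Σ 2^(-l_i) ≤ 1 for prefix-free code
Calculating: 2^(-3) + 2^(-4) + 2^(-5) + 2^(-6)
= 0.125 + 0.0625 + 0.03125 + 0.015625
= 0.2344
Since 0.2344 ≤ 1, prefix-free code exists


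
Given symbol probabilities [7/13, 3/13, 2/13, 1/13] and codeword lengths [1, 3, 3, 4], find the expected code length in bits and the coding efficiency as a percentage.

Average length L = Σ p_i × l_i = 2.0000 bits
Entropy H = 1.6692 bits
Efficiency η = H/L × 100% = 83.46%


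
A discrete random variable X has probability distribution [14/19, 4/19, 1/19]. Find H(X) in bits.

H(X) = -Σ p(x) log₂ p(x)
  -14/19 × log₂(14/19) = 0.3246
  -4/19 × log₂(4/19) = 0.4732
  -1/19 × log₂(1/19) = 0.2236
H(X) = 1.0215 bits


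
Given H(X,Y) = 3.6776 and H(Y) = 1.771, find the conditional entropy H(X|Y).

Chain rule: H(X,Y) = H(X|Y) + H(Y)
H(X|Y) = H(X,Y) - H(Y) = 3.6776 - 1.771 = 1.9066 bits


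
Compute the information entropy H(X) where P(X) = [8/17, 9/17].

H(X) = -Σ p(x) log₂ p(x)
  -8/17 × log₂(8/17) = 0.5117
  -9/17 × log₂(9/17) = 0.4858
H(X) = 0.9975 bits


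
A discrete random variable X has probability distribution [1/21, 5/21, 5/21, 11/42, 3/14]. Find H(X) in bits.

H(X) = -Σ p(x) log₂ p(x)
  -1/21 × log₂(1/21) = 0.2092
  -5/21 × log₂(5/21) = 0.4929
  -5/21 × log₂(5/21) = 0.4929
  -11/42 × log₂(11/42) = 0.5062
  -3/14 × log₂(3/14) = 0.4762
H(X) = 2.1775 bits


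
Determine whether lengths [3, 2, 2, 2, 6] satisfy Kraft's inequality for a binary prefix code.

Kraft inequality: Σ 2^(-l_i) ≤ 1 for prefix-free code
Calculating: 2^(-3) + 2^(-2) + 2^(-2) + 2^(-2) + 2^(-6)
= 0.125 + 0.25 + 0.25 + 0.25 + 0.015625
= 0.8906
Since 0.8906 ≤ 1, prefix-free code exists


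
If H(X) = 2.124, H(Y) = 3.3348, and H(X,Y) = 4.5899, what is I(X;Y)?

I(X;Y) = H(X) + H(Y) - H(X,Y)
I(X;Y) = 2.124 + 3.3348 - 4.5899 = 0.8689 bits


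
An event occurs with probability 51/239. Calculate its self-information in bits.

Information content I(x) = -log₂(p(x))
I = -log₂(51/239) = -log₂(0.2134)
I = 2.2284 bits


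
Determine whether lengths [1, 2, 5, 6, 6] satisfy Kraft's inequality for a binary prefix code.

Kraft inequality: Σ 2^(-l_i) ≤ 1 for prefix-free code
Calculating: 2^(-1) + 2^(-2) + 2^(-5) + 2^(-6) + 2^(-6)
= 0.5 + 0.25 + 0.03125 + 0.015625 + 0.015625
= 0.8125
Since 0.8125 ≤ 1, prefix-free code exists


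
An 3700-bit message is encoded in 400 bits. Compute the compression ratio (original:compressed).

Compression ratio = Original / Compressed
= 3700 / 400 = 9.25:1


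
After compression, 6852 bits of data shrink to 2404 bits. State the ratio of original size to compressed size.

Compression ratio = Original / Compressed
= 6852 / 2404 = 2.85:1


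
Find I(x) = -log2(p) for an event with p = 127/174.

Information content I(x) = -log₂(p(x))
I = -log₂(127/174) = -log₂(0.7299)
I = 0.4543 bits


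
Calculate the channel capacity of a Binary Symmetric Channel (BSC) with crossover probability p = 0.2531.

For BSC with error probability p:
C = 1 - H(p) where H(p) is binary entropy
H(0.2531) = -0.2531 × log₂(0.2531) - 0.7469 × log₂(0.7469)
H(p) = 0.8162
C = 1 - 0.8162 = 0.1838 bits/use


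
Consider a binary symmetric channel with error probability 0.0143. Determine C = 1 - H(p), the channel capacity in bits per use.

For BSC with error probability p:
C = 1 - H(p) where H(p) is binary entropy
H(0.0143) = -0.0143 × log₂(0.0143) - 0.9857 × log₂(0.9857)
H(p) = 0.1081
C = 1 - 0.1081 = 0.8919 bits/use


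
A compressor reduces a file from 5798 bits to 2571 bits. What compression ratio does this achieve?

Compression ratio = Original / Compressed
= 5798 / 2571 = 2.26:1


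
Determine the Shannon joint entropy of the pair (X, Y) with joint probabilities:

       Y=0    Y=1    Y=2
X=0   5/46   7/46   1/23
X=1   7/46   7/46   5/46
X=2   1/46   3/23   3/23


H(X,Y) = -Σ p(x,y) log₂ p(x,y)
  p(0,0)=5/46: -0.1087 × log₂(0.1087) = 0.3480
  p(0,1)=7/46: -0.1522 × log₂(0.1522) = 0.4133
  p(0,2)=1/23: -0.0435 × log₂(0.0435) = 0.1967
  p(1,0)=7/46: -0.1522 × log₂(0.1522) = 0.4133
  p(1,1)=7/46: -0.1522 × log₂(0.1522) = 0.4133
  p(1,2)=5/46: -0.1087 × log₂(0.1087) = 0.3480
  p(2,0)=1/46: -0.0217 × log₂(0.0217) = 0.1201
  p(2,1)=3/23: -0.1304 × log₂(0.1304) = 0.3833
  p(2,2)=3/23: -0.1304 × log₂(0.1304) = 0.3833
H(X,Y) = 3.0194 bits


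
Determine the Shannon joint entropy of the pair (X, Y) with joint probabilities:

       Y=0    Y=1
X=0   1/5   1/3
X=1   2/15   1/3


H(X,Y) = -Σ p(x,y) log₂ p(x,y)
  p(0,0)=1/5: -0.2000 × log₂(0.2000) = 0.4644
  p(0,1)=1/3: -0.3333 × log₂(0.3333) = 0.5283
  p(1,0)=2/15: -0.1333 × log₂(0.1333) = 0.3876
  p(1,1)=1/3: -0.3333 × log₂(0.3333) = 0.5283
H(X,Y) = 1.9086 bits


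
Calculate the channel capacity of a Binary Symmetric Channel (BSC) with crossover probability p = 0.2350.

For BSC with error probability p:
C = 1 - H(p) where H(p) is binary entropy
H(0.2350) = -0.2350 × log₂(0.2350) - 0.7650 × log₂(0.7650)
H(p) = 0.7866
C = 1 - 0.7866 = 0.2134 bits/use


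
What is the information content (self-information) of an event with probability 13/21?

Information content I(x) = -log₂(p(x))
I = -log₂(13/21) = -log₂(0.6190)
I = 0.6919 bits


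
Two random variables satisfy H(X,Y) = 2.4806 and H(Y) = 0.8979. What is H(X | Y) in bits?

Chain rule: H(X,Y) = H(X|Y) + H(Y)
H(X|Y) = H(X,Y) - H(Y) = 2.4806 - 0.8979 = 1.5827 bits


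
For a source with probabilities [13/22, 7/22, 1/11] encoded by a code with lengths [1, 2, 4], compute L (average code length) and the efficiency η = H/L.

Average length L = Σ p_i × l_i = 1.5909 bits
Entropy H = 1.2886 bits
Efficiency η = H/L × 100% = 81.00%


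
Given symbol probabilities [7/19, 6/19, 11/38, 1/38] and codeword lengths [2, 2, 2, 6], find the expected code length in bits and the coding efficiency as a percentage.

Average length L = Σ p_i × l_i = 2.1053 bits
Entropy H = 1.7117 bits
Efficiency η = H/L × 100% = 81.31%


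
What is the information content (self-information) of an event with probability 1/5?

Information content I(x) = -log₂(p(x))
I = -log₂(1/5) = -log₂(0.2000)
I = 2.3219 bits


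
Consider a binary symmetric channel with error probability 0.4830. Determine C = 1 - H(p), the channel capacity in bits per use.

For BSC with error probability p:
C = 1 - H(p) where H(p) is binary entropy
H(0.4830) = -0.4830 × log₂(0.4830) - 0.5170 × log₂(0.5170)
H(p) = 0.9992
C = 1 - 0.9992 = 0.0008 bits/use


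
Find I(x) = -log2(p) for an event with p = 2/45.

Information content I(x) = -log₂(p(x))
I = -log₂(2/45) = -log₂(0.0444)
I = 4.4919 bits


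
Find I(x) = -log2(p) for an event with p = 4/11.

Information content I(x) = -log₂(p(x))
I = -log₂(4/11) = -log₂(0.3636)
I = 1.4594 bits


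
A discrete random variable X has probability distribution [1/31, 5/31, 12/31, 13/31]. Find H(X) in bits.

H(X) = -Σ p(x) log₂ p(x)
  -1/31 × log₂(1/31) = 0.1598
  -5/31 × log₂(5/31) = 0.4246
  -12/31 × log₂(12/31) = 0.5300
  -13/31 × log₂(13/31) = 0.5258
H(X) = 1.6402 bits


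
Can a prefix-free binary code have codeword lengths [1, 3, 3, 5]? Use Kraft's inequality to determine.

Kraft inequality: Σ 2^(-l_i) ≤ 1 for prefix-free code
Calculating: 2^(-1) + 2^(-3) + 2^(-3) + 2^(-5)
= 0.5 + 0.125 + 0.125 + 0.03125
= 0.7812
Since 0.7812 ≤ 1, prefix-free code exists


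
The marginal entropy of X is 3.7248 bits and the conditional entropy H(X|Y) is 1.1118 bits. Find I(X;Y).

I(X;Y) = H(X) - H(X|Y)
I(X;Y) = 3.7248 - 1.1118 = 2.613 bits


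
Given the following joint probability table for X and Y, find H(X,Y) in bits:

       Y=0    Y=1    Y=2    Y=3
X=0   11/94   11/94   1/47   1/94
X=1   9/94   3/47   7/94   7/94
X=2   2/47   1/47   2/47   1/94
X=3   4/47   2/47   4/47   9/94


H(X,Y) = -Σ p(x,y) log₂ p(x,y)
  p(0,0)=11/94: -0.1170 × log₂(0.1170) = 0.3622
  p(0,1)=11/94: -0.1170 × log₂(0.1170) = 0.3622
  p(0,2)=1/47: -0.0213 × log₂(0.0213) = 0.1182
  p(0,3)=1/94: -0.0106 × log₂(0.0106) = 0.0697
  p(1,0)=9/94: -0.0957 × log₂(0.0957) = 0.3241
  p(1,1)=3/47: -0.0638 × log₂(0.0638) = 0.2534
  p(1,2)=7/94: -0.0745 × log₂(0.0745) = 0.2790
  p(1,3)=7/94: -0.0745 × log₂(0.0745) = 0.2790
  p(2,0)=2/47: -0.0426 × log₂(0.0426) = 0.1938
  p(2,1)=1/47: -0.0213 × log₂(0.0213) = 0.1182
  p(2,2)=2/47: -0.0426 × log₂(0.0426) = 0.1938
  p(2,3)=1/94: -0.0106 × log₂(0.0106) = 0.0697
  p(3,0)=4/47: -0.0851 × log₂(0.0851) = 0.3025
  p(3,1)=2/47: -0.0426 × log₂(0.0426) = 0.1938
  p(3,2)=4/47: -0.0851 × log₂(0.0851) = 0.3025
  p(3,3)=9/94: -0.0957 × log₂(0.0957) = 0.3241
H(X,Y) = 3.7463 bits


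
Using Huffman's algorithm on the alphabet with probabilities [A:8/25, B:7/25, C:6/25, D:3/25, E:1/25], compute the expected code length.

Huffman tree construction:
Combine smallest probabilities repeatedly
Resulting codes:
  A: 11 (length 2)
  B: 10 (length 2)
  C: 01 (length 2)
  D: 001 (length 3)
  E: 000 (length 3)
Average length = Σ p(s) × length(s) = 2.1600 bits


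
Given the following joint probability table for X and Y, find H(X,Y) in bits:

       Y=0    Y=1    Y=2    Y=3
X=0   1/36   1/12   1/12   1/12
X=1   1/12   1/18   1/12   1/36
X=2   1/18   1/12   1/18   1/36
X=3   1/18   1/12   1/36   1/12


H(X,Y) = -Σ p(x,y) log₂ p(x,y)
  p(0,0)=1/36: -0.0278 × log₂(0.0278) = 0.1436
  p(0,1)=1/12: -0.0833 × log₂(0.0833) = 0.2987
  p(0,2)=1/12: -0.0833 × log₂(0.0833) = 0.2987
  p(0,3)=1/12: -0.0833 × log₂(0.0833) = 0.2987
  p(1,0)=1/12: -0.0833 × log₂(0.0833) = 0.2987
  p(1,1)=1/18: -0.0556 × log₂(0.0556) = 0.2317
  p(1,2)=1/12: -0.0833 × log₂(0.0833) = 0.2987
  p(1,3)=1/36: -0.0278 × log₂(0.0278) = 0.1436
  p(2,0)=1/18: -0.0556 × log₂(0.0556) = 0.2317
  p(2,1)=1/12: -0.0833 × log₂(0.0833) = 0.2987
  p(2,2)=1/18: -0.0556 × log₂(0.0556) = 0.2317
  p(2,3)=1/36: -0.0278 × log₂(0.0278) = 0.1436
  p(3,0)=1/18: -0.0556 × log₂(0.0556) = 0.2317
  p(3,1)=1/12: -0.0833 × log₂(0.0833) = 0.2987
  p(3,2)=1/36: -0.0278 × log₂(0.0278) = 0.1436
  p(3,3)=1/12: -0.0833 × log₂(0.0833) = 0.2987
H(X,Y) = 3.8911 bits


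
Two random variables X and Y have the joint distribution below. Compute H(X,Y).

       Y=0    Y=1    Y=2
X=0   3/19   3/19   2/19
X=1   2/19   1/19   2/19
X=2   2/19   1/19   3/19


H(X,Y) = -Σ p(x,y) log₂ p(x,y)
  p(0,0)=3/19: -0.1579 × log₂(0.1579) = 0.4205
  p(0,1)=3/19: -0.1579 × log₂(0.1579) = 0.4205
  p(0,2)=2/19: -0.1053 × log₂(0.1053) = 0.3419
  p(1,0)=2/19: -0.1053 × log₂(0.1053) = 0.3419
  p(1,1)=1/19: -0.0526 × log₂(0.0526) = 0.2236
  p(1,2)=2/19: -0.1053 × log₂(0.1053) = 0.3419
  p(2,0)=2/19: -0.1053 × log₂(0.1053) = 0.3419
  p(2,1)=1/19: -0.0526 × log₂(0.0526) = 0.2236
  p(2,2)=3/19: -0.1579 × log₂(0.1579) = 0.4205
H(X,Y) = 3.0761 bits


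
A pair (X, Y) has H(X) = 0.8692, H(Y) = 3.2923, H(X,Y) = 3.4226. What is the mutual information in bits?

I(X;Y) = H(X) + H(Y) - H(X,Y)
I(X;Y) = 0.8692 + 3.2923 - 3.4226 = 0.7389 bits


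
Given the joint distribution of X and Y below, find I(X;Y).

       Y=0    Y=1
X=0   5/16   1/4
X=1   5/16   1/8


H(X) = 0.9887, H(Y) = 0.9544, H(X,Y) = 1.9238
I(X;Y) = H(X) + H(Y) - H(X,Y) = 0.0193 bits


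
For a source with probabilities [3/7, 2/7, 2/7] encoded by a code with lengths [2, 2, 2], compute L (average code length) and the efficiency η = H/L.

Average length L = Σ p_i × l_i = 2.0000 bits
Entropy H = 1.5567 bits
Efficiency η = H/L × 100% = 77.83%
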